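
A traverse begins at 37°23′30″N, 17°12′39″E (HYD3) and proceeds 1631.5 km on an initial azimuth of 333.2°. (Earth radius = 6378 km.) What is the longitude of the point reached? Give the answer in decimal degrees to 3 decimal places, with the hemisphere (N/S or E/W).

6.971°E

HYD3: φ = +37.39167°, λ = +17.21083°
δ = d/R = 1631.5/6378 = 0.255801 rad
φ₂ = arcsin(sin φ₁ cos δ + cos φ₁ sin δ cos θ)
   = arcsin(0.60726·0.96746 + 0.79450·0.25302·0.89259) = 50.07929°
λ₂ = λ₁ + atan2(sin θ sin δ cos φ₁, cos δ − sin φ₁ sin φ₂) = 6.97080°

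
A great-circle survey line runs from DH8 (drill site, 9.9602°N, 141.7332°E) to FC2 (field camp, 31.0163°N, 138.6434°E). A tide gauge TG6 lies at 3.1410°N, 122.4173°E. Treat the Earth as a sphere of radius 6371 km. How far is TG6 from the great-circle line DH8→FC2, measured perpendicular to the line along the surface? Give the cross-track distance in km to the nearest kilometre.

δ₁₃ = central angle DH8→TG6 = 0.355230 rad  (haversine)
θ₁₃ = bearing DH8→TG6 = 251.734°,  θ₁₂ = bearing DH8→FC2 = 352.678°
dₓₜ = R·arcsin(sin δ₁₃ · sin(θ₁₃ − θ₁₂)) = 6371·arcsin(0.34781·sin(-100.944°)) = -2220.236 km
|dₓₜ| = 2220.236 km

2220 km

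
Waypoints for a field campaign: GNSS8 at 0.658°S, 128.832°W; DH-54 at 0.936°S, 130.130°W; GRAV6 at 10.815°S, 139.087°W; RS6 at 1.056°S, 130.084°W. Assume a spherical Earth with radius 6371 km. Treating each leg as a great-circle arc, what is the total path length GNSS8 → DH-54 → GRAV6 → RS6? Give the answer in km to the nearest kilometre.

3098 km

GNSS8→DH-54: c = 0.023166 rad, d = 147.59 km
DH-54→GRAV6: c = 0.232055 rad, d = 1478.42 km
GRAV6→RS6: c = 0.231033 rad, d = 1471.91 km
Total = 147.59 + 1478.42 + 1471.91 = 3097.92 km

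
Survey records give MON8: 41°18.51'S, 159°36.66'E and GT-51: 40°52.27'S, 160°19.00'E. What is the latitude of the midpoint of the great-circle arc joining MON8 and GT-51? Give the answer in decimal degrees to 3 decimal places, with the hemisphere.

41.090°S

MON8: φ = -41.30850°, λ = +159.61100°
GT-51: φ = -40.87117°, λ = +160.31667°
Bx = cos φ₂ cos Δλ = 0.756126,  By = cos φ₂ sin Δλ = 0.009313
φₘ = atan2(sin φ₁ + sin φ₂, √((cos φ₁ + Bx)² + By²)) = -41.09037°
λₘ = λ₁ + atan2(By, cos φ₁ + Bx) = 159.96501°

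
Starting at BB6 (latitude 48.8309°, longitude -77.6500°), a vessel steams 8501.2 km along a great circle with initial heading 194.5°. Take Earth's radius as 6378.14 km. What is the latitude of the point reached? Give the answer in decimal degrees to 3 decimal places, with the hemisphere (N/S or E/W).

26.228°S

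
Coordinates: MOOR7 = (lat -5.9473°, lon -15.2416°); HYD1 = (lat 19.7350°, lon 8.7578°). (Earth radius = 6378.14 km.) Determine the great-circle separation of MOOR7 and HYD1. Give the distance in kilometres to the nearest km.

3884 km

Δφ = 25.6823°,  Δλ = 23.9994°
a = sin²(Δφ/2) + cos φ₁ cos φ₂ sin²(Δλ/2) = 0.089862
c = 2·arcsin(√a) = 0.608902 rad = 34.8875°
d = R·c = 6378.14 × 0.608902 = 3883.7 km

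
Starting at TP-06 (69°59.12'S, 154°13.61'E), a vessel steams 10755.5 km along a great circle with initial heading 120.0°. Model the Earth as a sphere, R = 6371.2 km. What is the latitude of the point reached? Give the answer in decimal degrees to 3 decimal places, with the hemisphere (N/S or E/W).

3.437°S

TP-06: φ = -69.98533°, λ = +154.22683°
δ = d/R = 10755.5/6371.2 = 1.688144 rad
φ₂ = arcsin(sin φ₁ cos δ + cos φ₁ sin δ cos θ)
   = arcsin(-0.93961·-0.11708 + 0.34226·0.99312·-0.50000) = -3.43673°
λ₂ = λ₁ + atan2(sin θ sin δ cos φ₁, cos δ − sin φ₁ sin φ₂) = -85.27202°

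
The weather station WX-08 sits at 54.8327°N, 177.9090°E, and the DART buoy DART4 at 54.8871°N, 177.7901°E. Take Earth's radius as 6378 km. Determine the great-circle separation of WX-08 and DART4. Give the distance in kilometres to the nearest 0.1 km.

Δφ = 0.0544°,  Δλ = -0.1189°
a = sin²(Δφ/2) + cos φ₁ cos φ₂ sin²(Δλ/2) = 0.000001
c = 2·arcsin(√a) = 0.001526 rad = 0.0874°
d = R·c = 6378 × 0.001526 = 9.7 km

9.7 km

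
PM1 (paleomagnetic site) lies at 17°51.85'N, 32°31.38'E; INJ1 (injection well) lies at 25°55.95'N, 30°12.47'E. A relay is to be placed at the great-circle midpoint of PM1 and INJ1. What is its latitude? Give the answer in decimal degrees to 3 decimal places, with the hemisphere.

21.902°N

PM1: φ = +17.86417°, λ = +32.52300°
INJ1: φ = +25.93250°, λ = +30.20783°
Bx = cos φ₂ cos Δλ = 0.898576,  By = cos φ₂ sin Δλ = -0.036329
φₘ = atan2(sin φ₁ + sin φ₂, √((cos φ₁ + Bx)² + By²)) = 21.90238°
λₘ = λ₁ + atan2(By, cos φ₁ + Bx) = 31.39824°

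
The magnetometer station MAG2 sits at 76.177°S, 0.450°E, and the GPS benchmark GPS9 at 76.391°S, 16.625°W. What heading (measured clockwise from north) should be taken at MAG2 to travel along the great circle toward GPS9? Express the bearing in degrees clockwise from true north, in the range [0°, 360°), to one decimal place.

Δλ = -17.0750°
y = sin Δλ · cos φ₂ = -0.069088
x = cos φ₁ sin φ₂ − sin φ₁ cos φ₂ cos Δλ = -0.013806
θ = atan2(y, x) = -101.3008° → 258.6992° (mod 360°)

258.7°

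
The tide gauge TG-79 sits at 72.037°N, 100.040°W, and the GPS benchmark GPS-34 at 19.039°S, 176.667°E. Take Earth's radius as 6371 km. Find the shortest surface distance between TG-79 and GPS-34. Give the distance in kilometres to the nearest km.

Δφ = -91.0760°,  Δλ = -83.2930°
a = sin²(Δφ/2) + cos φ₁ cos φ₂ sin²(Δλ/2) = 0.638131
c = 2·arcsin(√a) = 1.850699 rad = 106.0372°
d = R·c = 6371 × 1.850699 = 11790.8 km

11791 km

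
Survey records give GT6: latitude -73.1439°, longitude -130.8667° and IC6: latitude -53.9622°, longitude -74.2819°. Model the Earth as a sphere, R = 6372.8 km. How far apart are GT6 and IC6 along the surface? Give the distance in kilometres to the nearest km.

3314 km

Δφ = 19.1817°,  Δλ = 56.5848°
a = sin²(Δφ/2) + cos φ₁ cos φ₂ sin²(Δλ/2) = 0.066083
c = 2·arcsin(√a) = 0.519971 rad = 29.7921°
d = R·c = 6372.8 × 0.519971 = 3313.7 km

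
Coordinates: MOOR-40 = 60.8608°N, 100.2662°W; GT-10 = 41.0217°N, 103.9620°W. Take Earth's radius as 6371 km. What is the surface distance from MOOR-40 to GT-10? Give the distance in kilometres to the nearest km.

Δφ = -19.8391°,  Δλ = -3.6958°
a = sin²(Δφ/2) + cos φ₁ cos φ₂ sin²(Δλ/2) = 0.030057
c = 2·arcsin(√a) = 0.348502 rad = 19.9677°
d = R·c = 6371 × 0.348502 = 2220.3 km

2220 km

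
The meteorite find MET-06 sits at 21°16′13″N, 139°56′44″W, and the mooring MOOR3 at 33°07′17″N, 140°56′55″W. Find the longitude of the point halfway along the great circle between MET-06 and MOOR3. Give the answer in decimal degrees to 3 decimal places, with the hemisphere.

140.420°W

MET-06: φ = +21.27028°, λ = -139.94556°
MOOR3: φ = +33.12139°, λ = -140.94861°
Bx = cos φ₂ cos Δλ = 0.837386,  By = cos φ₂ sin Δλ = -0.014661
φₘ = atan2(sin φ₁ + sin φ₂, √((cos φ₁ + Bx)² + By²)) = 27.19672°
λₘ = λ₁ + atan2(By, cos φ₁ + Bx) = -140.42034°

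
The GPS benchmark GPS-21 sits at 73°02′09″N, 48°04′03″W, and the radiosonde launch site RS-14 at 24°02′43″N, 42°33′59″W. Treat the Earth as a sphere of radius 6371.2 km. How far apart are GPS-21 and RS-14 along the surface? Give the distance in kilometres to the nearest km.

GPS-21: φ = +73.03583°, λ = -48.06750°
RS-14: φ = +24.04528°, λ = -42.56639°
Δφ = -48.9906°,  Δλ = 5.5011°
a = sin²(Δφ/2) + cos φ₁ cos φ₂ sin²(Δλ/2) = 0.172522
c = 2·arcsin(√a) = 0.856672 rad = 49.0837°
d = R·c = 6371.2 × 0.856672 = 5458.0 km

5458 km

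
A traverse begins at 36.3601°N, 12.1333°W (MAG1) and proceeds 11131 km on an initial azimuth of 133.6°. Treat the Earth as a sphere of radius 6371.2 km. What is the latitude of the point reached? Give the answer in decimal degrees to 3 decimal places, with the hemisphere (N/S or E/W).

40.596°S

δ = d/R = 11131/6371.2 = 1.747081 rad
φ₂ = arcsin(sin φ₁ cos δ + cos φ₁ sin δ cos θ)
   = arcsin(0.59286·-0.17537 + 0.80531·0.98450·-0.68962) = -40.59588°
λ₂ = λ₁ + atan2(sin θ sin δ cos φ₁, cos δ − sin φ₁ sin φ₂) = 57.73982°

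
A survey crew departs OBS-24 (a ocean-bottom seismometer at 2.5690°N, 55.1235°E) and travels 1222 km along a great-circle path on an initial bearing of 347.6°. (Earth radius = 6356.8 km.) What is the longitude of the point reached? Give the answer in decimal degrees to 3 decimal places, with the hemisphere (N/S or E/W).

52.707°E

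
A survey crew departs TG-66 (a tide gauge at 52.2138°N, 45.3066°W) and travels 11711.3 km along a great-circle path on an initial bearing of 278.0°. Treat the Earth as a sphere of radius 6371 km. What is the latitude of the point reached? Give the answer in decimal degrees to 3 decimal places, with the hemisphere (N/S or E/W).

δ = d/R = 11711.3/6371 = 1.838220 rad
φ₂ = arcsin(sin φ₁ cos δ + cos φ₁ sin δ cos θ)
   = arcsin(0.79030·-0.26425 + 0.61272·0.96445·0.13917) = -7.27276°
λ₂ = λ₁ + atan2(sin θ sin δ cos φ₁, cos δ − sin φ₁ sin φ₂) = -150.98049°

7.273°S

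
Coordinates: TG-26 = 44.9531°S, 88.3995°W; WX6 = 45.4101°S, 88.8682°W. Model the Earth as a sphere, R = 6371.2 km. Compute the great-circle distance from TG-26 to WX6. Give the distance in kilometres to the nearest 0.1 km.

Δφ = -0.4570°,  Δλ = -0.4687°
a = sin²(Δφ/2) + cos φ₁ cos φ₂ sin²(Δλ/2) = 0.000024
c = 2·arcsin(√a) = 0.009842 rad = 0.5639°
d = R·c = 6371.2 × 0.009842 = 62.7 km

62.7 km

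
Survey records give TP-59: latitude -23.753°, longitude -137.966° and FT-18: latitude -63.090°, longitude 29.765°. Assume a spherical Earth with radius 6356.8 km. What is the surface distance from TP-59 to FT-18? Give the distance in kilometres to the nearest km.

10275 km

Δφ = -39.3370°,  Δλ = 167.7310°
a = sin²(Δφ/2) + cos φ₁ cos φ₂ sin²(Δλ/2) = 0.522805
c = 2·arcsin(√a) = 1.616423 rad = 92.6142°
d = R·c = 6356.8 × 1.616423 = 10275.3 km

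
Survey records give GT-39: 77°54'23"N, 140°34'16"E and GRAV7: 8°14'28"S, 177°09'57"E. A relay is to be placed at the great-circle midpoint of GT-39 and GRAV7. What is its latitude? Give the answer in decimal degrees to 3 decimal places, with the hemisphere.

GT-39: φ = +77.90639°, λ = +140.57111°
GRAV7: φ = -8.24111°, λ = +177.16583°
Bx = cos φ₂ cos Δλ = 0.794582,  By = cos φ₂ sin Δλ = 0.589995
φₘ = atan2(sin φ₁ + sin φ₂, √((cos φ₁ + Bx)² + By²)) = 35.62263°
λₘ = λ₁ + atan2(By, cos φ₁ + Bx) = 171.00922°

35.623°N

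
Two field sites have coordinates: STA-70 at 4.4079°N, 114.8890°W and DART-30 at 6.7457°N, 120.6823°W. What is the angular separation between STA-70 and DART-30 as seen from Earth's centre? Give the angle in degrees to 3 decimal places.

6.221°

Δφ = 2.3378°,  Δλ = -5.7933°
a = sin²(Δφ/2) + cos φ₁ cos φ₂ sin²(Δλ/2) = 0.002945
c = 2·arcsin(√a) = 0.108584 rad = 6.2214°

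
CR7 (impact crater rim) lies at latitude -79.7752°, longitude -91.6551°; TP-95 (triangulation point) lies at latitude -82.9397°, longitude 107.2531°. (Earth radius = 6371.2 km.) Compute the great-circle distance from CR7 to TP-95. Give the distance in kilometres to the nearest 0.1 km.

Δφ = -3.1645°,  Δλ = -161.0918°
a = sin²(Δφ/2) + cos φ₁ cos φ₂ sin²(Δλ/2) = 0.021992
c = 2·arcsin(√a) = 0.297694 rad = 17.0566°
d = R·c = 6371.2 × 0.297694 = 1896.7 km

1896.7 km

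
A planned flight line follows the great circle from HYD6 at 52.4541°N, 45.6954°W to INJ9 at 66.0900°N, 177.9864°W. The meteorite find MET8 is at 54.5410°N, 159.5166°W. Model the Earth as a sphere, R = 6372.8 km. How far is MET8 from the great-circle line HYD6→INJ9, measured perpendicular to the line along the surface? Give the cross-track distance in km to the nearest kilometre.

1599 km

δ₁₃ = central angle HYD6→MET8 = 1.043694 rad  (haversine)
θ₁₃ = bearing HYD6→MET8 = 322.117°,  θ₁₂ = bearing HYD6→INJ9 = 338.809°
dₓₜ = R·arcsin(sin δ₁₃ · sin(θ₁₃ − θ₁₂)) = 6372.8·arcsin(0.86427·sin(-16.692°)) = -1598.673 km
|dₓₜ| = 1598.673 km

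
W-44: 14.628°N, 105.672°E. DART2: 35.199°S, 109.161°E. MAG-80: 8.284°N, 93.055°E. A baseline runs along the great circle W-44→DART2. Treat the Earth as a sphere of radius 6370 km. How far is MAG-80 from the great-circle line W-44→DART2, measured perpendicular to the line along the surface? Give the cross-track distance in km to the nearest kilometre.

δ₁₃ = central angle W-44→MAG-80 = 0.242441 rad  (haversine)
θ₁₃ = bearing W-44→MAG-80 = 244.206°,  θ₁₂ = bearing W-44→DART2 = 176.274°
dₓₜ = R·arcsin(sin δ₁₃ · sin(θ₁₃ − θ₁₂)) = 6370·arcsin(0.24007·sin(67.932°)) = 1429.187 km
|dₓₜ| = 1429.187 km

1429 km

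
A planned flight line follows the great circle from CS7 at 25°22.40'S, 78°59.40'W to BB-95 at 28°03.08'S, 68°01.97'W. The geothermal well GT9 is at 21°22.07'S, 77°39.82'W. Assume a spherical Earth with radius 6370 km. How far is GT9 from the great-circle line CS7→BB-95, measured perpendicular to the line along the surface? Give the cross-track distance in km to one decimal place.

CS7: φ = -25.37333°, λ = -78.99000°
BB-95: φ = -28.05133°, λ = -68.03283°
GT9: φ = -21.36783°, λ = -77.66367°
δ₁₃ = central angle CS7→GT9 = 0.073065 rad  (haversine)
θ₁₃ = bearing CS7→GT9 = 17.174°,  θ₁₂ = bearing CS7→BB-95 = 107.726°
dₓₜ = R·arcsin(sin δ₁₃ · sin(θ₁₃ − θ₁₂)) = 6370·arcsin(0.07300·sin(-90.551°)) = -465.405 km
|dₓₜ| = 465.405 km

465.4 km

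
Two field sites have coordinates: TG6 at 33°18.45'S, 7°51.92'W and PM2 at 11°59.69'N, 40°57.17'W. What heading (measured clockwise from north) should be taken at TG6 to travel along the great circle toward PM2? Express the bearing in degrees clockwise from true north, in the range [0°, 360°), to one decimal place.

TG6: φ = -33.30750°, λ = -7.86533°
PM2: φ = +11.99483°, λ = -40.95283°
Δλ = -33.0875°
y = sin Δλ · cos φ₂ = -0.534000
x = cos φ₁ sin φ₂ − sin φ₁ cos φ₂ cos Δλ = 0.623724
θ = atan2(y, x) = -40.5684° → 319.4316° (mod 360°)

319.4°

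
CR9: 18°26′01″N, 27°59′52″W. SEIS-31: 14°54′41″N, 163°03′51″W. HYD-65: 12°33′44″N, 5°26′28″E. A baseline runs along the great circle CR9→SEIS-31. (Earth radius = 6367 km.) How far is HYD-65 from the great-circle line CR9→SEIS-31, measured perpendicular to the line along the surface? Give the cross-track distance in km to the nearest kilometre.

1664 km

CR9: φ = +18.43361°, λ = -27.99778°
SEIS-31: φ = +14.91139°, λ = -163.06417°
HYD-65: φ = +12.56222°, λ = +5.44111°
δ₁₃ = central angle CR9→HYD-65 = 0.570779 rad  (haversine)
θ₁₃ = bearing CR9→HYD-65 = 95.439°,  θ₁₂ = bearing CR9→SEIS-31 = 304.005°
dₓₜ = R·arcsin(sin δ₁₃ · sin(θ₁₃ − θ₁₂)) = 6367·arcsin(0.54029·sin(-208.566°)) = 1663.780 km
|dₓₜ| = 1663.780 km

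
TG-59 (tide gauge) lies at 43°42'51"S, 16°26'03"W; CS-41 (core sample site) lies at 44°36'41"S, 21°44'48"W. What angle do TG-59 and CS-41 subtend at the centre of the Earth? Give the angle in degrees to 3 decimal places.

3.914°

TG-59: φ = -43.71417°, λ = -16.43417°
CS-41: φ = -44.61139°, λ = -21.74667°
Δφ = -0.8972°,  Δλ = -5.3125°
a = sin²(Δφ/2) + cos φ₁ cos φ₂ sin²(Δλ/2) = 0.001166
c = 2·arcsin(√a) = 0.068319 rad = 3.9144°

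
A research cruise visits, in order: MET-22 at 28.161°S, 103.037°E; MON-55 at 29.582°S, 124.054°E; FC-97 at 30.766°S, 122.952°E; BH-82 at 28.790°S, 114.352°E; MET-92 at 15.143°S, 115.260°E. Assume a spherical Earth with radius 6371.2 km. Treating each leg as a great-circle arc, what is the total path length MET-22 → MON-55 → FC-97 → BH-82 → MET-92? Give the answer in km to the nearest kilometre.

4598 km

MET-22→MON-55: c = 0.321740 rad, d = 2049.87 km
MON-55→FC-97: c = 0.026523 rad, d = 168.98 km
FC-97→BH-82: c = 0.134725 rad, d = 858.36 km
BH-82→MET-92: c = 0.238635 rad, d = 1520.39 km
Total = 2049.87 + 168.98 + 858.36 + 1520.39 = 4597.60 km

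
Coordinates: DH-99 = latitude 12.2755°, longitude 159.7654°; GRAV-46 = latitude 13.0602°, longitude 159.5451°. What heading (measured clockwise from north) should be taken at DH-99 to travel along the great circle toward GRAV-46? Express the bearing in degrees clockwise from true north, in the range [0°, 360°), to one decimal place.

344.7°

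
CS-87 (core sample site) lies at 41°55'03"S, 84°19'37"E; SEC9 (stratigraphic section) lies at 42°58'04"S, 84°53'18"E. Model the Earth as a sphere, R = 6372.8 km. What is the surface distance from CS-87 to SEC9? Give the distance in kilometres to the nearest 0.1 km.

125.6 km

CS-87: φ = -41.91750°, λ = +84.32694°
SEC9: φ = -42.96778°, λ = +84.88833°
Δφ = -1.0503°,  Δλ = 0.5614°
a = sin²(Δφ/2) + cos φ₁ cos φ₂ sin²(Δλ/2) = 0.000097
c = 2·arcsin(√a) = 0.019705 rad = 1.1290°
d = R·c = 6372.8 × 0.019705 = 125.6 km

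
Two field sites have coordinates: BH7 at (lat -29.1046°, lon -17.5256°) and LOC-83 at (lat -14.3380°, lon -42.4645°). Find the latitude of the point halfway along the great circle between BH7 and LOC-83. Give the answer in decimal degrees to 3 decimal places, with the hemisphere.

Bx = cos φ₂ cos Δλ = 0.878514,  By = cos φ₂ sin Δλ = -0.408518
φₘ = atan2(sin φ₁ + sin φ₂, √((cos φ₁ + Bx)² + By²)) = -22.19432°
λₘ = λ₁ + atan2(By, cos φ₁ + Bx) = -30.64908°

22.194°S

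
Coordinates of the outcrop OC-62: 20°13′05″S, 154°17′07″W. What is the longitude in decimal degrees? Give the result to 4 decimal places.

154.2853°W

154° + 17′/60 + 7″/3600 = 154 + 0.28333 + 0.00194 = 154.2853°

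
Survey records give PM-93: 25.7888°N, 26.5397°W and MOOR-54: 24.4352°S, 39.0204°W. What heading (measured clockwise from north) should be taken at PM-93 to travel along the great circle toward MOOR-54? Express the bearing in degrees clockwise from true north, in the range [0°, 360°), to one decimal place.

194.5°

Δλ = -12.4807°
y = sin Δλ · cos φ₂ = -0.196754
x = cos φ₁ sin φ₂ − sin φ₁ cos φ₂ cos Δλ = -0.759192
θ = atan2(y, x) = -165.4708° → 194.5292° (mod 360°)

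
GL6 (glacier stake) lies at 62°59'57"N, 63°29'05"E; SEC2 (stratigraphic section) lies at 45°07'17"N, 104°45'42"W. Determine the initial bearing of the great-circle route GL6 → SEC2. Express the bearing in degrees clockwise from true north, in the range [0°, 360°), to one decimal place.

GL6: φ = +62.99917°, λ = +63.48472°
SEC2: φ = +45.12139°, λ = -104.76167°
Δλ = -168.2464°
y = sin Δλ · cos φ₂ = -0.143735
x = cos φ₁ sin φ₂ − sin φ₁ cos φ₂ cos Δλ = 0.937222
θ = atan2(y, x) = -8.7191° → 351.2809° (mod 360°)

351.3°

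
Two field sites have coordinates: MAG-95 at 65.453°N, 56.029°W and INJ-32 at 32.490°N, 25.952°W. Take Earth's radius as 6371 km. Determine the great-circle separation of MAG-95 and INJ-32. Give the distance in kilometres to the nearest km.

Δφ = -32.9630°,  Δλ = 30.0770°
a = sin²(Δφ/2) + cos φ₁ cos φ₂ sin²(Δλ/2) = 0.104080
c = 2·arcsin(√a) = 0.656981 rad = 37.6423°
d = R·c = 6371 × 0.656981 = 4185.6 km

4186 km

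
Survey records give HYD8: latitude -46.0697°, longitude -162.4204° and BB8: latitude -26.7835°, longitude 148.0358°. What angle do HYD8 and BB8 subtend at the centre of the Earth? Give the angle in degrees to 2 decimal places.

Δφ = 19.2862°,  Δλ = -49.5438°
a = sin²(Δφ/2) + cos φ₁ cos φ₂ sin²(Δλ/2) = 0.136797
c = 2·arcsin(√a) = 0.757719 rad = 43.4141°

43.41°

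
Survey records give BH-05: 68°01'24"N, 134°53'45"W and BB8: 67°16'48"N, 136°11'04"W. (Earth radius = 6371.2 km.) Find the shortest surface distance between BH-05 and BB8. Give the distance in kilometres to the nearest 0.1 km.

BH-05: φ = +68.02333°, λ = -134.89583°
BB8: φ = +67.28000°, λ = -136.18444°
Δφ = -0.7433°,  Δλ = -1.2886°
a = sin²(Δφ/2) + cos φ₁ cos φ₂ sin²(Δλ/2) = 0.000060
c = 2·arcsin(√a) = 0.015538 rad = 0.8903°
d = R·c = 6371.2 × 0.015538 = 99.0 km

99.0 km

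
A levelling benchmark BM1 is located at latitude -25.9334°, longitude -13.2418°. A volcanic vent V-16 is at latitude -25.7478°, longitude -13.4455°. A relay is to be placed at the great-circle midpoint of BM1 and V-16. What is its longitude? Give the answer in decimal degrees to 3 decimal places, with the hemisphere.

13.344°W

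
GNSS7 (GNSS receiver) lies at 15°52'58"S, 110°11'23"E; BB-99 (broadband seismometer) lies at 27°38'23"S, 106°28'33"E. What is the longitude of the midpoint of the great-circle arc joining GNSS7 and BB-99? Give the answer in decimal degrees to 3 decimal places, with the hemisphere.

GNSS7: φ = -15.88278°, λ = +110.18972°
BB-99: φ = -27.63972°, λ = +106.47583°
Bx = cos φ₂ cos Δλ = 0.884022,  By = cos φ₂ sin Δλ = -0.057382
φₘ = atan2(sin φ₁ + sin φ₂, √((cos φ₁ + Bx)² + By²)) = -21.77160°
λₘ = λ₁ + atan2(By, cos φ₁ + Bx) = 108.40913°

108.409°E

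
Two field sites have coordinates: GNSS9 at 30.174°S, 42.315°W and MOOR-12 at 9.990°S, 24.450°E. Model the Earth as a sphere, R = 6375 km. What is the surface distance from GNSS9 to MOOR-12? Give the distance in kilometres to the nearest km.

7229 km

Δφ = 20.1840°,  Δλ = 66.7650°
a = sin²(Δφ/2) + cos φ₁ cos φ₂ sin²(Δλ/2) = 0.288464
c = 2·arcsin(√a) = 1.133963 rad = 64.9713°
d = R·c = 6375 × 1.133963 = 7229.0 km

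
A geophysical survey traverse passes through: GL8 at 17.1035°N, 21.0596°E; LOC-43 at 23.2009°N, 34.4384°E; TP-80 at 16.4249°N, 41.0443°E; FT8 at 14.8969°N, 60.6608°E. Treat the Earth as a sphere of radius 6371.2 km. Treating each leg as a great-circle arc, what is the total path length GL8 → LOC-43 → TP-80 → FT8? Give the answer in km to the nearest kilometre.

4680 km

GL8→LOC-43: c = 0.243491 rad, d = 1551.33 km
LOC-43→TP-80: c = 0.160410 rad, d = 1022.00 km
TP-80→FT8: c = 0.330609 rad, d = 2106.38 km
Total = 1551.33 + 1022.00 + 2106.38 = 4679.71 km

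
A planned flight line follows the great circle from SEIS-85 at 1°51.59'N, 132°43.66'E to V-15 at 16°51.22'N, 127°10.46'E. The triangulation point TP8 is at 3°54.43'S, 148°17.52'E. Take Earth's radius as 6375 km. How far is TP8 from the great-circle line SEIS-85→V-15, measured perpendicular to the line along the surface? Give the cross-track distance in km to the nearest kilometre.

SEIS-85: φ = +1.85983°, λ = +132.72767°
V-15: φ = +16.85367°, λ = +127.17433°
TP8: φ = -3.90717°, λ = +148.29200°
δ₁₃ = central angle SEIS-85→TP8 = 0.289548 rad  (haversine)
θ₁₃ = bearing SEIS-85→TP8 = 110.351°,  θ₁₂ = bearing SEIS-85→V-15 = 340.314°
dₓₜ = R·arcsin(sin δ₁₃ · sin(θ₁₃ − θ₁₂)) = 6375·arcsin(0.28552·sin(-229.963°)) = 1404.921 km
|dₓₜ| = 1404.921 km

1405 km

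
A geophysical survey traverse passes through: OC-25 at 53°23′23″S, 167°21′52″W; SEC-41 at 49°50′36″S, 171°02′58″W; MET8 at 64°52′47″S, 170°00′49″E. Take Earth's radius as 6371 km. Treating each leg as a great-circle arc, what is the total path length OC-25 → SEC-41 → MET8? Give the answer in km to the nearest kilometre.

2473 km

OC-25: φ = -53.38972°, λ = -167.36444°
SEC-41: φ = -49.84333°, λ = -171.04944°
MET8: φ = -64.87972°, λ = +170.01361°
OC-25→SEC-41: c = 0.073639 rad, d = 469.15 km
SEC-41→MET8: c = 0.314523 rad, d = 2003.82 km
Total = 469.15 + 2003.82 = 2472.98 km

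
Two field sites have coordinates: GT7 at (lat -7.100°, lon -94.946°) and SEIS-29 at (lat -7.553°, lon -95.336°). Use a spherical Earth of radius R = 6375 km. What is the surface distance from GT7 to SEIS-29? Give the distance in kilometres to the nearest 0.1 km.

66.3 km

Δφ = -0.4530°,  Δλ = -0.3900°
a = sin²(Δφ/2) + cos φ₁ cos φ₂ sin²(Δλ/2) = 0.000027
c = 2·arcsin(√a) = 0.010397 rad = 0.5957°
d = R·c = 6375 × 0.010397 = 66.3 km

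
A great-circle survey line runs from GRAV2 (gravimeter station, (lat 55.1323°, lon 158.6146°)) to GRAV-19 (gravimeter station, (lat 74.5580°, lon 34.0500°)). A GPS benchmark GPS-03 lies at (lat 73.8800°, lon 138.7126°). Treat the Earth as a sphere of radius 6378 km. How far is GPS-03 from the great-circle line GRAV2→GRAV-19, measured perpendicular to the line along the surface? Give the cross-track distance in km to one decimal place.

δ₁₃ = central angle GRAV2→GPS-03 = 0.355527 rad  (haversine)
θ₁₃ = bearing GRAV2→GPS-03 = 344.245°,  θ₁₂ = bearing GRAV2→GRAV-19 = 342.004°
dₓₜ = R·arcsin(sin δ₁₃ · sin(θ₁₃ − θ₁₂)) = 6378·arcsin(0.34808·sin(2.241°)) = 86.799 km
|dₓₜ| = 86.799 km

86.8 km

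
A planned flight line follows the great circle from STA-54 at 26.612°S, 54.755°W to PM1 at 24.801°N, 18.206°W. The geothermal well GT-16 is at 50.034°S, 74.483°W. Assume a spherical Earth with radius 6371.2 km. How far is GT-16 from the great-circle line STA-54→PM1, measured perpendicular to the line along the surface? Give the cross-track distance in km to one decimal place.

517.5 km

δ₁₃ = central angle STA-54→GT-16 = 0.486671 rad  (haversine)
θ₁₃ = bearing STA-54→GT-16 = 207.620°,  θ₁₂ = bearing STA-54→PM1 = 37.611°
dₓₜ = R·arcsin(sin δ₁₃ · sin(θ₁₃ − θ₁₂)) = 6371.2·arcsin(0.46769·sin(170.010°)) = 517.501 km
|dₓₜ| = 517.501 km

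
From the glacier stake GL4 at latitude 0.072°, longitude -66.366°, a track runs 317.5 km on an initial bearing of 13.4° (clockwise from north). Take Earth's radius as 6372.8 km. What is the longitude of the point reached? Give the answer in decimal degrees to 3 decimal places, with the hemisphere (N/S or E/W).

65.704°W

δ = d/R = 317.5/6372.8 = 0.049821 rad
φ₂ = arcsin(sin φ₁ cos δ + cos φ₁ sin δ cos θ)
   = arcsin(0.00126·0.99876 + 1.00000·0.04980·0.97278) = 2.84876°
λ₂ = λ₁ + atan2(sin θ sin δ cos φ₁, cos δ − sin φ₁ sin φ₂) = -65.70391°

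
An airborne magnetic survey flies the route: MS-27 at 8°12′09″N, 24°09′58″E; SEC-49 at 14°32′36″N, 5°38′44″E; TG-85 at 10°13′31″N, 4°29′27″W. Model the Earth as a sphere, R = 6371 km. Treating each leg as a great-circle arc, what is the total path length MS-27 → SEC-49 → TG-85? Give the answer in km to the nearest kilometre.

MS-27: φ = +8.20250°, λ = +24.16611°
SEC-49: φ = +14.54333°, λ = +5.64556°
TG-85: φ = +10.22528°, λ = -4.49083°
MS-27→SEC-49: c = 0.335443 rad, d = 2137.11 km
SEC-49→TG-85: c = 0.188464 rad, d = 1200.70 km
Total = 2137.11 + 1200.70 = 3337.81 km

3338 km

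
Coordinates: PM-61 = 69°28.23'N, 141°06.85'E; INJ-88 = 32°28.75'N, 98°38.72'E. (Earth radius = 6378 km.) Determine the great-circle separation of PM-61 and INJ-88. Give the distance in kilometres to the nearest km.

4882 km

PM-61: φ = +69.47050°, λ = +141.11417°
INJ-88: φ = +32.47917°, λ = +98.64533°
Δφ = -36.9913°,  Δλ = -42.4688°
a = sin²(Δφ/2) + cos φ₁ cos φ₂ sin²(Δλ/2) = 0.139444
c = 2·arcsin(√a) = 0.765390 rad = 43.8536°
d = R·c = 6378 × 0.765390 = 4881.7 km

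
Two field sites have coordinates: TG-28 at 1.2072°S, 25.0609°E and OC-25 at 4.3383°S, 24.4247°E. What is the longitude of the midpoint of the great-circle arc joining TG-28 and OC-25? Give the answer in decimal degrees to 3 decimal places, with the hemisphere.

24.743°E

Bx = cos φ₂ cos Δλ = 0.997073,  By = cos φ₂ sin Δλ = -0.011072
φₘ = atan2(sin φ₁ + sin φ₂, √((cos φ₁ + Bx)² + By²)) = -2.77279°
λₘ = λ₁ + atan2(By, cos φ₁ + Bx) = 24.74322°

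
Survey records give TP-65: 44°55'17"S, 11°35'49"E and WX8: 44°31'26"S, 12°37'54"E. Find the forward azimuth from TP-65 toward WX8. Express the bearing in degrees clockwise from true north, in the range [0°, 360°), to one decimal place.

62.0°

TP-65: φ = -44.92139°, λ = +11.59694°
WX8: φ = -44.52389°, λ = +12.63167°
Δλ = 1.0347°
y = sin Δλ · cos φ₂ = 0.012875
x = cos φ₁ sin φ₂ − sin φ₁ cos φ₂ cos Δλ = 0.006856
θ = atan2(y, x) = 61.9658° → 61.9658° (mod 360°)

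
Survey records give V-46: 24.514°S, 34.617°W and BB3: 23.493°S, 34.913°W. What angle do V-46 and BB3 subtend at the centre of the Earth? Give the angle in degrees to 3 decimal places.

Δφ = 1.0210°,  Δλ = -0.2960°
a = sin²(Δφ/2) + cos φ₁ cos φ₂ sin²(Δλ/2) = 0.000085
c = 2·arcsin(√a) = 0.018434 rad = 1.0562°

1.056°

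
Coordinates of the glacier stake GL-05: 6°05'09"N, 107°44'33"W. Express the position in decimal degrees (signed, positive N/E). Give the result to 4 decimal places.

lat: 6.0858° N → +6.0858°
lon: 107.7425° W → -107.7425°

+6.0858°, -107.7425°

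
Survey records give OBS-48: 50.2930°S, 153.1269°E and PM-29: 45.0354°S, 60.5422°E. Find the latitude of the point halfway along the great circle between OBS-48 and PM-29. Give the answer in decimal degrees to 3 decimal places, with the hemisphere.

57.772°S

Bx = cos φ₂ cos Δλ = -0.031868,  By = cos φ₂ sin Δλ = -0.705951
φₘ = atan2(sin φ₁ + sin φ₂, √((cos φ₁ + Bx)² + By²)) = -57.77241°
λₘ = λ₁ + atan2(By, cos φ₁ + Bx) = 103.81664°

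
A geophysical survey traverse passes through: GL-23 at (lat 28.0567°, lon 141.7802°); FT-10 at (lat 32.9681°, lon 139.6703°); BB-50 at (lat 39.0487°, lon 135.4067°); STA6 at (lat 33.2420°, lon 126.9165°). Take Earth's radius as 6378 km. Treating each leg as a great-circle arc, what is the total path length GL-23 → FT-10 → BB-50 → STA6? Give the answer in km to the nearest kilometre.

2360 km

GL-23→FT-10: c = 0.091395 rad, d = 582.92 km
FT-10→BB-50: c = 0.121971 rad, d = 777.93 km
BB-50→STA6: c = 0.156680 rad, d = 999.30 km
Total = 582.92 + 777.93 + 999.30 = 2360.16 km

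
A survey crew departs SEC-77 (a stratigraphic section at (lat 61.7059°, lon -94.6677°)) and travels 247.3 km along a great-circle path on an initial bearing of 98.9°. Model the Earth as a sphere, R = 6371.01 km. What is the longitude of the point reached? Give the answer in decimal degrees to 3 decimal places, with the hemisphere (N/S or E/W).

90.091°W

δ = d/R = 247.3/6371.01 = 0.038816 rad
φ₂ = arcsin(sin φ₁ cos δ + cos φ₁ sin δ cos θ)
   = arcsin(0.88053·0.99925 + 0.47400·0.03881·-0.15471) = 61.28461°
λ₂ = λ₁ + atan2(sin θ sin δ cos φ₁, cos δ − sin φ₁ sin φ₂) = -90.09077°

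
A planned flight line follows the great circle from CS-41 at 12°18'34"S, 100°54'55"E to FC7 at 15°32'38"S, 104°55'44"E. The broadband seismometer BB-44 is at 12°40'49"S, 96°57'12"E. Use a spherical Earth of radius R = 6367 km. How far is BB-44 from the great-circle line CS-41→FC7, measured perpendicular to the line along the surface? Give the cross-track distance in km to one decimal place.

CS-41: φ = -12.30944°, λ = +100.91528°
FC7: φ = -15.54389°, λ = +104.92889°
BB-44: φ = -12.68028°, λ = +96.95333°
δ₁₃ = central angle CS-41→BB-44 = 0.067820 rad  (haversine)
θ₁₃ = bearing CS-41→BB-44 = 264.097°,  θ₁₂ = bearing CS-41→FC7 = 130.170°
dₓₜ = R·arcsin(sin δ₁₃ · sin(θ₁₃ − θ₁₂)) = 6367·arcsin(0.06777·sin(133.927°)) = 310.884 km
|dₓₜ| = 310.884 km

310.9 km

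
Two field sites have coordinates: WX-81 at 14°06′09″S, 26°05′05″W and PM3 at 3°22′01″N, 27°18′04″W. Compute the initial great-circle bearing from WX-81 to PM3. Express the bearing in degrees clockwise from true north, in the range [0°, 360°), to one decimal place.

WX-81: φ = -14.10250°, λ = -26.08472°
PM3: φ = +3.36694°, λ = -27.30111°
Δλ = -1.2164°
y = sin Δλ · cos φ₂ = -0.021192
x = cos φ₁ sin φ₂ − sin φ₁ cos φ₂ cos Δλ = 0.300142
θ = atan2(y, x) = -4.0387° → 355.9613° (mod 360°)

356.0°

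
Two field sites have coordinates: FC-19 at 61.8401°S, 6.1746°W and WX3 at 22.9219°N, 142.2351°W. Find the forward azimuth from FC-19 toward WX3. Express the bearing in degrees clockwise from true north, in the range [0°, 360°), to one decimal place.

Δλ = -136.0605°
y = sin Δλ · cos φ₂ = -0.639106
x = cos φ₁ sin φ₂ − sin φ₁ cos φ₂ cos Δλ = -0.400905
θ = atan2(y, x) = -122.0996° → 237.9004° (mod 360°)

237.9°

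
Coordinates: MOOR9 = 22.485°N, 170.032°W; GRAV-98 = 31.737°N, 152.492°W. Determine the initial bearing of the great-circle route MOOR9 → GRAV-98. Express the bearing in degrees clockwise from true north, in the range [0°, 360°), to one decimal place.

55.5°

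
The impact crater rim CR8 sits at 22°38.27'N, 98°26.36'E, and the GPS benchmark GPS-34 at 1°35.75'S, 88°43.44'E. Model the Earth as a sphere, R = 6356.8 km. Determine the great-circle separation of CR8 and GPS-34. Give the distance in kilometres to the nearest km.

2887 km

CR8: φ = +22.63783°, λ = +98.43933°
GPS-34: φ = -1.59583°, λ = +88.72400°
Δφ = -24.2337°,  Δλ = -9.7153°
a = sin²(Δφ/2) + cos φ₁ cos φ₂ sin²(Δλ/2) = 0.050676
c = 2·arcsin(√a) = 0.454120 rad = 26.0191°
d = R·c = 6356.8 × 0.454120 = 2886.7 km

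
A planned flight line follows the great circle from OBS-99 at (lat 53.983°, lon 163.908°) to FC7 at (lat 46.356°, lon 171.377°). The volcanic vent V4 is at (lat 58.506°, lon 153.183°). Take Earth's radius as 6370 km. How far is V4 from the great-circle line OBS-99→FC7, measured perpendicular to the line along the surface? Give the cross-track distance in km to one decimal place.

191.8 km

δ₁₃ = central angle OBS-99→V4 = 0.130325 rad  (haversine)
θ₁₃ = bearing OBS-99→V4 = 311.576°,  θ₁₂ = bearing OBS-99→FC7 = 144.970°
dₓₜ = R·arcsin(sin δ₁₃ · sin(θ₁₃ − θ₁₂)) = 6370·arcsin(0.12996·sin(166.605°)) = 191.802 km
|dₓₜ| = 191.802 km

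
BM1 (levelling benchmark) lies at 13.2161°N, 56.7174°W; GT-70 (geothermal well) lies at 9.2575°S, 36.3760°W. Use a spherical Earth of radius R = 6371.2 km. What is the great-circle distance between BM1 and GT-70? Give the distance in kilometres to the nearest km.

3360 km

Δφ = -22.4736°,  Δλ = 20.3414°
a = sin²(Δφ/2) + cos φ₁ cos φ₂ sin²(Δλ/2) = 0.067932
c = 2·arcsin(√a) = 0.527365 rad = 30.2158°
d = R·c = 6371.2 × 0.527365 = 3359.9 km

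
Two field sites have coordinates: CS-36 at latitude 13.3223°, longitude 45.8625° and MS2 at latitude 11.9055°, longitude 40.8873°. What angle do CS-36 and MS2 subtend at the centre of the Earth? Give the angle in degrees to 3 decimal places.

Δφ = -1.4168°,  Δλ = -4.9752°
a = sin²(Δφ/2) + cos φ₁ cos φ₂ sin²(Δλ/2) = 0.001947
c = 2·arcsin(√a) = 0.088268 rad = 5.0574°

5.057°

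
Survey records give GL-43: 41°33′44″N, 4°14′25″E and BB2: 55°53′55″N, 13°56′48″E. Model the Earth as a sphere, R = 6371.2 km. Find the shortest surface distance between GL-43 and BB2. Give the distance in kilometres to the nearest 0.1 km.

GL-43: φ = +41.56222°, λ = +4.24028°
BB2: φ = +55.89861°, λ = +13.94667°
Δφ = 14.3364°,  Δλ = 9.7064°
a = sin²(Δφ/2) + cos φ₁ cos φ₂ sin²(Δλ/2) = 0.018573
c = 2·arcsin(√a) = 0.273419 rad = 15.6658°
d = R·c = 6371.2 × 0.273419 = 1742.0 km

1742.0 km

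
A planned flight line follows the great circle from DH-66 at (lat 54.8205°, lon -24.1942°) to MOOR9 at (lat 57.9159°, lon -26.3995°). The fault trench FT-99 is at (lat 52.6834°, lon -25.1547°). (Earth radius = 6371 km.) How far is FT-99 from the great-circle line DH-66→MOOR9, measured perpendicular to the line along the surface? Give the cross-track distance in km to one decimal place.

144.1 km

δ₁₃ = central angle DH-66→FT-99 = 0.038593 rad  (haversine)
θ₁₃ = bearing DH-66→FT-99 = 195.271°,  θ₁₂ = bearing DH-66→MOOR9 = 339.380°
dₓₜ = R·arcsin(sin δ₁₃ · sin(θ₁₃ − θ₁₂)) = 6371·arcsin(0.03858·sin(-144.109°)) = -144.119 km
|dₓₜ| = 144.119 km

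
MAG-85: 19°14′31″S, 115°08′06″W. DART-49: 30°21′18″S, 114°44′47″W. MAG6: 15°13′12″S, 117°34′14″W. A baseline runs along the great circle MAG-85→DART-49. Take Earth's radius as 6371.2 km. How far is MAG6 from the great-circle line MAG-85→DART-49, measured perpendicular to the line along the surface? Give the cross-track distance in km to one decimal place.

MAG-85: φ = -19.24194°, λ = -115.13500°
DART-49: φ = -30.35500°, λ = -114.74639°
MAG6: φ = -15.22000°, λ = -117.57056°
δ₁₃ = central angle MAG-85→MAG6 = 0.081086 rad  (haversine)
θ₁₃ = bearing MAG-85→MAG6 = 329.586°,  θ₁₂ = bearing MAG-85→DART-49 = 178.261°
dₓₜ = R·arcsin(sin δ₁₃ · sin(θ₁₃ − θ₁₂)) = 6371.2·arcsin(0.08100·sin(151.325°)) = 247.687 km
|dₓₜ| = 247.687 km

247.7 km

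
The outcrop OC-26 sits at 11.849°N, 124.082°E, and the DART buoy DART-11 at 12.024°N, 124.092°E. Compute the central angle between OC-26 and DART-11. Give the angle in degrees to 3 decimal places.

0.175°

Δφ = 0.1750°,  Δλ = 0.0100°
a = sin²(Δφ/2) + cos φ₁ cos φ₂ sin²(Δλ/2) = 0.000002
c = 2·arcsin(√a) = 0.003059 rad = 0.1753°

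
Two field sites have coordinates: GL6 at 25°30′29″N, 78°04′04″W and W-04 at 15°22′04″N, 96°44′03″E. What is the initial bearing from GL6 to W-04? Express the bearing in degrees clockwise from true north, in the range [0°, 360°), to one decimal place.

7.6°

GL6: φ = +25.50806°, λ = -78.06778°
W-04: φ = +15.36778°, λ = +96.73417°
Δλ = 174.8019°
y = sin Δλ · cos φ₂ = 0.087359
x = cos φ₁ sin φ₂ − sin φ₁ cos φ₂ cos Δλ = 0.652714
θ = atan2(y, x) = 7.6232° → 7.6232° (mod 360°)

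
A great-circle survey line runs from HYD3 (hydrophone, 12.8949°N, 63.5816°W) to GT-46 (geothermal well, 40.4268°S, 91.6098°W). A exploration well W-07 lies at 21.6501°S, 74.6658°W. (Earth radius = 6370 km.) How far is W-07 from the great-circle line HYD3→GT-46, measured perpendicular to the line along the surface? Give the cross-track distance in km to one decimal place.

δ₁₃ = central angle HYD3→W-07 = 0.632114 rad  (haversine)
θ₁₃ = bearing HYD3→W-07 = 197.603°,  θ₁₂ = bearing HYD3→GT-46 = 204.579°
dₓₜ = R·arcsin(sin δ₁₃ · sin(θ₁₃ − θ₁₂)) = 6370·arcsin(0.59085·sin(-6.975°)) = -457.458 km
|dₓₜ| = 457.458 km

457.5 km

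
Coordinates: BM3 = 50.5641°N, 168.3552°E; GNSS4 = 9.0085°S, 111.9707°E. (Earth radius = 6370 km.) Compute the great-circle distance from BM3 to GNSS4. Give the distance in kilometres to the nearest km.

8551 km

Δφ = -59.5726°,  Δλ = -56.3845°
a = sin²(Δφ/2) + cos φ₁ cos φ₂ sin²(Δλ/2) = 0.386803
c = 2·arcsin(√a) = 1.342422 rad = 76.9151°
d = R·c = 6370 × 1.342422 = 8551.2 km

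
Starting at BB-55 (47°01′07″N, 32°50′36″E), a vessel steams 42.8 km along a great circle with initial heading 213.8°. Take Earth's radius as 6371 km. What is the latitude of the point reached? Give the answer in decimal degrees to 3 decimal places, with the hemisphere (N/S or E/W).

46.698°N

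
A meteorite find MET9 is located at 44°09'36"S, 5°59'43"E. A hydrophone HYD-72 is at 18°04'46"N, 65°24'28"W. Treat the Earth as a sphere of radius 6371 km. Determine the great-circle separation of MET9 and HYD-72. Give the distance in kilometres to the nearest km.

MET9: φ = -44.16000°, λ = +5.99528°
HYD-72: φ = +18.07944°, λ = -65.40778°
Δφ = 62.2394°,  Δλ = -71.4031°
a = sin²(Δφ/2) + cos φ₁ cos φ₂ sin²(Δλ/2) = 0.499356
c = 2·arcsin(√a) = 1.569507 rad = 89.9262°
d = R·c = 6371 × 1.569507 = 9999.3 km

9999 km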